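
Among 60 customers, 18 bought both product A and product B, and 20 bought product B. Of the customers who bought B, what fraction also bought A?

P(A ∩ B) = 18/60 = 3/10
P(B) = 20/60 = 1/3
P(A|B) = P(A ∩ B) / P(B) = (3/10) / (1/3) = 9/10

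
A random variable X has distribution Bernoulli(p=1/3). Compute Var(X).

For X ~ Bernoulli(p=1/3):
Var(X) = \frac{2}{9}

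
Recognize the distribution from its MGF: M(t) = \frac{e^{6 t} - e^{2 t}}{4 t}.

The MGF M(t) = \frac{e^{6 t} - e^{2 t}}{4 t} is the standard form for the Uniform distribution.
Comparing with the known MGF formula identifies: Uniform(2, 6)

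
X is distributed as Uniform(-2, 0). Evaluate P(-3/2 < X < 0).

P(-3/2 < X < 0) = ∫_{-3/2}^{0} f(x) dx
where f(x) = \frac{1}{2}
= \frac{3}{4}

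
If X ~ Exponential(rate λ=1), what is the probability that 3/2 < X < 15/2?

P(3/2 < X < 15/2) = ∫_{3/2}^{15/2} f(x) dx
where f(x) = e^{- x}
= - \frac{1 - e^{6}}{e^{\frac{15}{2}}}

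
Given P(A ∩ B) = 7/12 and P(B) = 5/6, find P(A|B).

P(A|B) = P(A ∩ B) / P(B)
= (7/12) / (5/6)
= 7/10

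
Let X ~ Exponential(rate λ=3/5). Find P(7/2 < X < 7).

P(7/2 < X < 7) = ∫_{7/2}^{7} f(x) dx
where f(x) = \frac{3 e^{- \frac{3 x}{5}}}{5}
= - \frac{1}{e^{\frac{21}{5}}} + e^{- \frac{21}{10}}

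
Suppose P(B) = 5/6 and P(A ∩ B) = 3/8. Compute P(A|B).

P(A|B) = P(A ∩ B) / P(B)
= (3/8) / (5/6)
= 9/20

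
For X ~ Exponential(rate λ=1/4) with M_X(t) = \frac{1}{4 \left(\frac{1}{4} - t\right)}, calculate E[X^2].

To find E[X^2], compute M^(2)(0):
M^(1)(t) = \frac{1}{4 \left(\frac{1}{4} - t\right)^{2}}
M^(2)(t) = \frac{1}{2 \left(\frac{1}{4} - t\right)^{3}}
M^(2)(0) = 32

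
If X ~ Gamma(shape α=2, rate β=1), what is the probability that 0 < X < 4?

P(0 < X < 4) = ∫_{0}^{4} f(x) dx
where f(x) = x e^{- x}
= 1 - \frac{5}{e^{4}}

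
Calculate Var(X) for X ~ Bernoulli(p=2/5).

For X ~ Bernoulli(p=2/5):
Var(X) = \frac{6}{25}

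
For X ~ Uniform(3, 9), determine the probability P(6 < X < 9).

P(6 < X < 9) = ∫_{6}^{9} f(x) dx
where f(x) = \frac{1}{6}
= \frac{1}{2}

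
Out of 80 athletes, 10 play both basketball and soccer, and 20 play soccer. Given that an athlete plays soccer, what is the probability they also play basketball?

P(A ∩ B) = 10/80 = 1/8
P(B) = 20/80 = 1/4
P(A|B) = P(A ∩ B) / P(B) = (1/8) / (1/4) = 1/2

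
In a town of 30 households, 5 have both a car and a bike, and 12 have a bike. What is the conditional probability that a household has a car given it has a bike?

P(A ∩ B) = 5/30 = 1/6
P(B) = 12/30 = 2/5
P(A|B) = P(A ∩ B) / P(B) = (1/6) / (2/5) = 5/12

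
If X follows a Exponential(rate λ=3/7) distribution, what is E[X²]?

Using the identity E[X²] = Var(X) + (E[X])²:
E[X] = \frac{7}{3}
Var(X) = \frac{49}{9}
E[X²] = \frac{49}{9} + (\frac{7}{3})²
= \frac{98}{9}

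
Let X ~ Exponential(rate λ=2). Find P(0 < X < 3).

P(0 < X < 3) = ∫_{0}^{3} f(x) dx
where f(x) = 2 e^{- 2 x}
= 1 - e^{-6}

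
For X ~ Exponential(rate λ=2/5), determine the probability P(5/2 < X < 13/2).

P(5/2 < X < 13/2) = ∫_{5/2}^{13/2} f(x) dx
where f(x) = \frac{2 e^{- \frac{2 x}{5}}}{5}
= - \frac{1}{e^{\frac{13}{5}}} + e^{-1}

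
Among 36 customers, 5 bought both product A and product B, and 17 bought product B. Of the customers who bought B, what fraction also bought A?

P(A ∩ B) = 5/36
P(B) = 17/36
P(A|B) = P(A ∩ B) / P(B) = (5/36) / (17/36) = 5/17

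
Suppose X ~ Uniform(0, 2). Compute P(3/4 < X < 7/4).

P(3/4 < X < 7/4) = ∫_{3/4}^{7/4} f(x) dx
where f(x) = \frac{1}{2}
= \frac{1}{2}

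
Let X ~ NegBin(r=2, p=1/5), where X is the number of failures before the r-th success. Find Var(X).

For X ~ NegBin(r=2, p=1/5), where X is the number of failures before the r-th success:
Var(X) = 40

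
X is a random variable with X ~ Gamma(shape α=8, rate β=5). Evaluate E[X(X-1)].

E[X(X-1)] = E[X² - X] = E[X²] - E[X]
E[X] = \frac{8}{5}
E[X²] = Var(X) + (E[X])² = \frac{8}{25} + (\frac{8}{5})² = \frac{72}{25}
E[X(X-1)] = \frac{72}{25} - \frac{8}{5} = \frac{32}{25}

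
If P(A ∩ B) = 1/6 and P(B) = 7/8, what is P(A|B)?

P(A|B) = P(A ∩ B) / P(B)
= (1/6) / (7/8)
= 4/21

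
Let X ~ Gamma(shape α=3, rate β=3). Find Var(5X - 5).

For X ~ Gamma(shape α=3, rate β=3):
Var(X) = \frac{1}{3}
Var(5X - 5) = (5)² × Var(X) = 25 × \frac{1}{3} = \frac{25}{3}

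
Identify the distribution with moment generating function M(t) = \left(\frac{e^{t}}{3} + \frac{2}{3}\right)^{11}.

The MGF M(t) = \left(\frac{e^{t}}{3} + \frac{2}{3}\right)^{11} is the standard form for the Binomial distribution.
Comparing with the known MGF formula identifies: Binomial(n=11, p=1/3)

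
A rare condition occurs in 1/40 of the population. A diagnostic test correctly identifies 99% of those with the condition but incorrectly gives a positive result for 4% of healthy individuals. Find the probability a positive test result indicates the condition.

Let D = the rare event, + = positive/flagged.
P(D) = 1/40
P(+|D) = 99/100
P(+|D') = 4/100 = 1/25
P(+) = P(+|D)P(D) + P(+|D')P(D')
     = \frac{99}{100} × \frac{1}{40} + \frac{1}{25} × \frac{39}{40}
     = \frac{51}{800}
P(D|+) = P(+|D)P(D)/P(+) = \frac{33}{85}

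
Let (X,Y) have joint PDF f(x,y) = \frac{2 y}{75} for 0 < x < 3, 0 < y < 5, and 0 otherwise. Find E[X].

f_X(x) = ∫_0^5 \frac{2 y}{75} dy = \frac{1}{3}
E[X] = ∫_0^3 x × (\frac{1}{3}) dx = \frac{3}{2}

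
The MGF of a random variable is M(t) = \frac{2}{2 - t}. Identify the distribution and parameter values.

The MGF M(t) = \frac{2}{2 - t} is the standard form for the Exponential distribution.
Comparing with the known MGF formula identifies: Exponential(rate λ=2)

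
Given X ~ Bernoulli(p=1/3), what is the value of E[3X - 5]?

For X ~ Bernoulli(p=1/3):
E[X] = \frac{1}{3}
E[3X - 5] = 3 × E[X] - 5 = -4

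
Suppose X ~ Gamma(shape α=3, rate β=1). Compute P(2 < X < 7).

P(2 < X < 7) = ∫_{2}^{7} f(x) dx
where f(x) = \frac{x^{2} e^{- x}}{2}
= \frac{5 \left(-13 + 2 e^{5}\right)}{2 e^{7}}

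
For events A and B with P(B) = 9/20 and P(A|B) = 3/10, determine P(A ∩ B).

By definition, P(A|B) = P(A ∩ B) / P(B)
So P(A ∩ B) = P(A|B) × P(B)
= 3/10 × 9/20
= 27/200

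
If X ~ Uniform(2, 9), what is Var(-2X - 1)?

For X ~ Uniform(2, 9):
Var(X) = \frac{49}{12}
Var(-2X - 1) = (-2)² × Var(X) = 4 × \frac{49}{12} = \frac{49}{3}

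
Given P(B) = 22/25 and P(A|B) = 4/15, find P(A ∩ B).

By definition, P(A|B) = P(A ∩ B) / P(B)
So P(A ∩ B) = P(A|B) × P(B)
= 4/15 × 22/25
= 88/375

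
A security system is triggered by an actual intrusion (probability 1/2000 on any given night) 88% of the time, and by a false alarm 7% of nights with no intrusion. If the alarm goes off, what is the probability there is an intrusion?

Let D = the rare event, + = positive/flagged.
P(D) = 1/2000
P(+|D) = 88/100 = 22/25
P(+|D') = 7/100
P(+) = P(+|D)P(D) + P(+|D')P(D')
     = \frac{22}{25} × \frac{1}{2000} + \frac{7}{100} × \frac{1999}{2000}
     = \frac{14081}{200000}
P(D|+) = P(+|D)P(D)/P(+) = \frac{88}{14081}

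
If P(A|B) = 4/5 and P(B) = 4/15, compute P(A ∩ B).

By definition, P(A|B) = P(A ∩ B) / P(B)
So P(A ∩ B) = P(A|B) × P(B)
= 4/5 × 4/15
= 16/75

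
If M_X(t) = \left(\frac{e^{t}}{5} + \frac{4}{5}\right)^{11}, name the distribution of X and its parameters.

The MGF M(t) = \left(\frac{e^{t}}{5} + \frac{4}{5}\right)^{11} is the standard form for the Binomial distribution.
Comparing with the known MGF formula identifies: Binomial(n=11, p=1/5)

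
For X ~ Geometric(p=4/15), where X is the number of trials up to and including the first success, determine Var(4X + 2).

For X ~ Geometric(p=4/15), where X is the number of trials up to and including the first success:
Var(X) = \frac{165}{16}
Var(4X + 2) = (4)² × Var(X) = 16 × \frac{165}{16} = 165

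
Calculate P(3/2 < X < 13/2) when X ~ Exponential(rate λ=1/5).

P(3/2 < X < 13/2) = ∫_{3/2}^{13/2} f(x) dx
where f(x) = \frac{e^{- \frac{x}{5}}}{5}
= - \frac{1 - e}{e^{\frac{13}{10}}}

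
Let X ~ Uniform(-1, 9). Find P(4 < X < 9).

P(4 < X < 9) = ∫_{4}^{9} f(x) dx
where f(x) = \frac{1}{10}
= \frac{1}{2}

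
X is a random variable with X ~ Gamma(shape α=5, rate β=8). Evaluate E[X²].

Using the identity E[X²] = Var(X) + (E[X])²:
E[X] = \frac{5}{8}
Var(X) = \frac{5}{64}
E[X²] = \frac{5}{64} + (\frac{5}{8})²
= \frac{15}{32}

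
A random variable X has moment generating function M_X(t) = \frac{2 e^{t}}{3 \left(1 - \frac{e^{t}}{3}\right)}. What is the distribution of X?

The MGF M(t) = \frac{2 e^{t}}{3 \left(1 - \frac{e^{t}}{3}\right)} is the standard form for the Geometric distribution.
Comparing with the known MGF formula identifies: Geometric(p=2/3), X = trial number of first success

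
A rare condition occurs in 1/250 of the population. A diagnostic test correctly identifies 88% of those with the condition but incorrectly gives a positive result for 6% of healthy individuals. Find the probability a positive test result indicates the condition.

Let D = the rare event, + = positive/flagged.
P(D) = 1/250
P(+|D) = 88/100 = 22/25
P(+|D') = 6/100 = 3/50
P(+) = P(+|D)P(D) + P(+|D')P(D')
     = \frac{22}{25} × \frac{1}{250} + \frac{3}{50} × \frac{249}{250}
     = \frac{791}{12500}
P(D|+) = P(+|D)P(D)/P(+) = \frac{44}{791}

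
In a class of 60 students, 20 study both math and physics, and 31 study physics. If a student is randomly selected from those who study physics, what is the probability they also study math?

P(A ∩ B) = 20/60 = 1/3
P(B) = 31/60
P(A|B) = P(A ∩ B) / P(B) = (1/3) / (31/60) = 20/31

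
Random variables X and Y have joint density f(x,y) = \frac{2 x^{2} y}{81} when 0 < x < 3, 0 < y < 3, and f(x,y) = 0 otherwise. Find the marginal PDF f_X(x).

f_X(x) = ∫_0^3 f(x,y) dy
= ∫_0^3 \frac{2 x^{2} y}{81} dy
= \frac{x^{2}}{9} for 0 < x < 3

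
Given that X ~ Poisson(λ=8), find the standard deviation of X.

For X ~ Poisson(λ=8):
Var(X) = 8
SD(X) = √(Var(X)) = √(8) = 2 \sqrt{2}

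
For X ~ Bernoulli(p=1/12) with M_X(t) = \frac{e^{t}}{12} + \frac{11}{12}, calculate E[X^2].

To find E[X^2], compute M^(2)(0):
M^(1)(t) = \frac{e^{t}}{12}
M^(2)(t) = \frac{e^{t}}{12}
M^(2)(0) = \frac{1}{12}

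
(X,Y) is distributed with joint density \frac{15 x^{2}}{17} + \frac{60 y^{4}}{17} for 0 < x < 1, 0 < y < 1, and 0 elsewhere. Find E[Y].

E[Y] = ∫_0^1 ∫_0^1 y × f(x,y) dx dy
= \frac{25}{34}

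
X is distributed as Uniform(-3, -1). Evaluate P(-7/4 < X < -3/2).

P(-7/4 < X < -3/2) = ∫_{-7/4}^{-3/2} f(x) dx
where f(x) = \frac{1}{2}
= \frac{1}{8}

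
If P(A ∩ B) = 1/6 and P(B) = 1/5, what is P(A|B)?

P(A|B) = P(A ∩ B) / P(B)
= (1/6) / (1/5)
= 5/6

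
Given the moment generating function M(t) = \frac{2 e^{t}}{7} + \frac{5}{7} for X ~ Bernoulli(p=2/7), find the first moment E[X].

To find E[X], compute M^(1)(0):
M^(1)(t) = \frac{2 e^{t}}{7}
M^(1)(0) = \frac{2}{7}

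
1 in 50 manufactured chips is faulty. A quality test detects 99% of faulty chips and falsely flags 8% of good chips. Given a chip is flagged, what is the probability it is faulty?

Let D = the rare event, + = positive/flagged.
P(D) = 1/50
P(+|D) = 99/100
P(+|D') = 8/100 = 2/25
P(+) = P(+|D)P(D) + P(+|D')P(D')
     = \frac{99}{100} × \frac{1}{50} + \frac{2}{25} × \frac{49}{50}
     = \frac{491}{5000}
P(D|+) = P(+|D)P(D)/P(+) = \frac{99}{491}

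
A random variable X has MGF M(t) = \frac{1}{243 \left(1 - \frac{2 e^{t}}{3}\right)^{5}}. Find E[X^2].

To find E[X^2], compute M^(2)(0):
M^(1)(t) = \frac{10 e^{t}}{729 \left(1 - \frac{2 e^{t}}{3}\right)^{6}}
M^(2)(t) = \frac{10 e^{t}}{729 \left(1 - \frac{2 e^{t}}{3}\right)^{6}} + \frac{40 e^{2 t}}{729 \left(1 - \frac{2 e^{t}}{3}\right)^{7}}
M^(2)(0) = 130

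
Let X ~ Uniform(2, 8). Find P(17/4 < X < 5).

P(17/4 < X < 5) = ∫_{17/4}^{5} f(x) dx
where f(x) = \frac{1}{6}
= \frac{1}{8}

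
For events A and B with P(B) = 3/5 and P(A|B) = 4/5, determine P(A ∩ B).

By definition, P(A|B) = P(A ∩ B) / P(B)
So P(A ∩ B) = P(A|B) × P(B)
= 4/5 × 3/5
= 12/25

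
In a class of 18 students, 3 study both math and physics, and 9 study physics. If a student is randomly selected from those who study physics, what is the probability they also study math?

P(A ∩ B) = 3/18 = 1/6
P(B) = 9/18 = 1/2
P(A|B) = P(A ∩ B) / P(B) = (1/6) / (1/2) = 1/3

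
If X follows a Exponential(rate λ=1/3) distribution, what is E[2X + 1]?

For X ~ Exponential(rate λ=1/3):
E[X] = 3
E[2X + 1] = 2 × E[X] + 1 = 7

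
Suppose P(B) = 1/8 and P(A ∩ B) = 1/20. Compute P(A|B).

P(A|B) = P(A ∩ B) / P(B)
= (1/20) / (1/8)
= 2/5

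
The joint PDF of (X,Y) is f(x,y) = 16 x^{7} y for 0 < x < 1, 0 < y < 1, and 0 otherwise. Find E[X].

E[X] = ∫_0^1 ∫_0^1 x × f(x,y) dy dx
= ∫_0^1 ∫_0^1 x × (16 x^{7} y) dy dx
= \frac{8}{9}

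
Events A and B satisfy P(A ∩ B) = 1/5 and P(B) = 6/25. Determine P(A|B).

P(A|B) = P(A ∩ B) / P(B)
= (1/5) / (6/25)
= 5/6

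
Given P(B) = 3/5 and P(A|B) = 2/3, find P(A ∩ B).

By definition, P(A|B) = P(A ∩ B) / P(B)
So P(A ∩ B) = P(A|B) × P(B)
= 2/3 × 3/5
= 2/5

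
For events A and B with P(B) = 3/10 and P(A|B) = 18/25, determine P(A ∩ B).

By definition, P(A|B) = P(A ∩ B) / P(B)
So P(A ∩ B) = P(A|B) × P(B)
= 18/25 × 3/10
= 27/125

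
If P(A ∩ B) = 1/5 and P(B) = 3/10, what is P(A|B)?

P(A|B) = P(A ∩ B) / P(B)
= (1/5) / (3/10)
= 2/3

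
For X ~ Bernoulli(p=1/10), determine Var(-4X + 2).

For X ~ Bernoulli(p=1/10):
Var(X) = \frac{9}{100}
Var(-4X + 2) = (-4)² × Var(X) = 16 × \frac{9}{100} = \frac{36}{25}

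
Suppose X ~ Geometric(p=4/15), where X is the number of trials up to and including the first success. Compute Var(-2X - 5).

For X ~ Geometric(p=4/15), where X is the number of trials up to and including the first success:
Var(X) = \frac{165}{16}
Var(-2X - 5) = (-2)² × Var(X) = 4 × \frac{165}{16} = \frac{165}{4}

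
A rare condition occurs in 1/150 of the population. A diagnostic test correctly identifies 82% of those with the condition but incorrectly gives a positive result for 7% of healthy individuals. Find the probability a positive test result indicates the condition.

Let D = the rare event, + = positive/flagged.
P(D) = 1/150
P(+|D) = 82/100 = 41/50
P(+|D') = 7/100
P(+) = P(+|D)P(D) + P(+|D')P(D')
     = \frac{41}{50} × \frac{1}{150} + \frac{7}{100} × \frac{149}{150}
     = \frac{3}{40}
P(D|+) = P(+|D)P(D)/P(+) = \frac{82}{1125}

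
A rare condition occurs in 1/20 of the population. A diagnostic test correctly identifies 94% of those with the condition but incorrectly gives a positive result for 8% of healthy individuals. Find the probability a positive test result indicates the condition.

Let D = the rare event, + = positive/flagged.
P(D) = 1/20
P(+|D) = 94/100 = 47/50
P(+|D') = 8/100 = 2/25
P(+) = P(+|D)P(D) + P(+|D')P(D')
     = \frac{47}{50} × \frac{1}{20} + \frac{2}{25} × \frac{19}{20}
     = \frac{123}{1000}
P(D|+) = P(+|D)P(D)/P(+) = \frac{47}{123}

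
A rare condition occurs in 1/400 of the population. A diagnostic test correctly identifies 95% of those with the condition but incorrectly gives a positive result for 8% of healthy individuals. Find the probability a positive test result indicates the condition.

Let D = the rare event, + = positive/flagged.
P(D) = 1/400
P(+|D) = 95/100 = 19/20
P(+|D') = 8/100 = 2/25
P(+) = P(+|D)P(D) + P(+|D')P(D')
     = \frac{19}{20} × \frac{1}{400} + \frac{2}{25} × \frac{399}{400}
     = \frac{3287}{40000}
P(D|+) = P(+|D)P(D)/P(+) = \frac{5}{173}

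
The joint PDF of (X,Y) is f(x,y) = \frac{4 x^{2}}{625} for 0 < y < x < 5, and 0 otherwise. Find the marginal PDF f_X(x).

f_X(x) = ∫_0^x \frac{4 x^{2}}{625} dy = \frac{4 x^{3}}{625}
for 0 < x < 5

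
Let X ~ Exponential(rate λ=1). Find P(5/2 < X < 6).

P(5/2 < X < 6) = ∫_{5/2}^{6} f(x) dx
where f(x) = e^{- x}
= - \frac{1}{e^{6}} + e^{- \frac{5}{2}}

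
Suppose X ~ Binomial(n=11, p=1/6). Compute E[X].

For X ~ Binomial(n=11, p=1/6), the expected value is:
E[X] = \frac{11}{6}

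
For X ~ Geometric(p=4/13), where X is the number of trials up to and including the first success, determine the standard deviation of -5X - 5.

For X ~ Geometric(p=4/13), where X is the number of trials up to and including the first success:
Var(X) = \frac{117}{16}
SD(X) = √(Var(X)) = √(\frac{117}{16}) = \frac{3 \sqrt{13}}{4}
SD(-5X - 5) = |-5| × SD(X) = 5 × \frac{3 \sqrt{13}}{4} = \frac{15 \sqrt{13}}{4}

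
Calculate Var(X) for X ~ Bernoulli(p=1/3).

For X ~ Bernoulli(p=1/3):
Var(X) = \frac{2}{9}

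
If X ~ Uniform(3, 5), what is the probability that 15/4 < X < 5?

P(15/4 < X < 5) = ∫_{15/4}^{5} f(x) dx
where f(x) = \frac{1}{2}
= \frac{5}{8}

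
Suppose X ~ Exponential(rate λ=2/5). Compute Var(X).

For X ~ Exponential(rate λ=2/5):
Var(X) = \frac{25}{4}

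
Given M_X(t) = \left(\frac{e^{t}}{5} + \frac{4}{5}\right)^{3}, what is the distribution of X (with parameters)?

The MGF M(t) = \left(\frac{e^{t}}{5} + \frac{4}{5}\right)^{3} is the standard form for the Binomial distribution.
Comparing with the known MGF formula identifies: Binomial(n=3, p=1/5)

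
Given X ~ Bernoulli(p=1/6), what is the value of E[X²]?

Using the identity E[X²] = Var(X) + (E[X])²:
E[X] = \frac{1}{6}
Var(X) = \frac{5}{36}
E[X²] = \frac{5}{36} + (\frac{1}{6})²
= \frac{1}{6}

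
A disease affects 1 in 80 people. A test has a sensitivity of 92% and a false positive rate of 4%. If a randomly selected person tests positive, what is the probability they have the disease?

Let D = the rare event, + = positive/flagged.
P(D) = 1/80
P(+|D) = 92/100 = 23/25
P(+|D') = 4/100 = 1/25
P(+) = P(+|D)P(D) + P(+|D')P(D')
     = \frac{23}{25} × \frac{1}{80} + \frac{1}{25} × \frac{79}{80}
     = \frac{51}{1000}
P(D|+) = P(+|D)P(D)/P(+) = \frac{23}{102}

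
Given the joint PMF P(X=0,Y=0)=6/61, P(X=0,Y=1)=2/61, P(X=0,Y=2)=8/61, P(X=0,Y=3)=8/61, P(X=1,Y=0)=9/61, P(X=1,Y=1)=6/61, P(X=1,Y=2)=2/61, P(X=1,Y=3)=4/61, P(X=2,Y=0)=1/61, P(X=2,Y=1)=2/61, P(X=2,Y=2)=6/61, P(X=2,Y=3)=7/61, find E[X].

First find marginal of X:
P(X=0) = 24/61
P(X=1) = 21/61
P(X=2) = 16/61
E[X] = 0 × 24/61 + 1 × 21/61 + 2 × 16/61 = 53/61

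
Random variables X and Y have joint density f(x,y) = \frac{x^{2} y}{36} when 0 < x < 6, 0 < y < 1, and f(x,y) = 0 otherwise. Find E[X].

f_X(x) = ∫_0^1 \frac{x^{2} y}{36} dy = \frac{x^{2}}{72}
E[X] = ∫_0^6 x × (\frac{x^{2}}{72}) dx = \frac{9}{2}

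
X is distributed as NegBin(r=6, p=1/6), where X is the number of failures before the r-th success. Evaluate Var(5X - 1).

For X ~ NegBin(r=6, p=1/6), where X is the number of failures before the r-th success:
Var(X) = 180
Var(5X - 1) = (5)² × Var(X) = 25 × 180 = 4500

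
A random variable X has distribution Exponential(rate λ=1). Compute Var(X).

For X ~ Exponential(rate λ=1):
Var(X) = 1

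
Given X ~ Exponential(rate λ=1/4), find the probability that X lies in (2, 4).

P(2 < X < 4) = ∫_{2}^{4} f(x) dx
where f(x) = \frac{e^{- \frac{x}{4}}}{4}
= - \frac{1}{e} + e^{- \frac{1}{2}}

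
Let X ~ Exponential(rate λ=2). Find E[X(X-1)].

E[X(X-1)] = E[X² - X] = E[X²] - E[X]
E[X] = \frac{1}{2}
E[X²] = Var(X) + (E[X])² = \frac{1}{4} + (\frac{1}{2})² = \frac{1}{2}
E[X(X-1)] = \frac{1}{2} - \frac{1}{2} = 0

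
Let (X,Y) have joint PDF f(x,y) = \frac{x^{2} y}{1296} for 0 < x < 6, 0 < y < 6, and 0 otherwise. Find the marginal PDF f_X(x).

f_X(x) = ∫_0^6 f(x,y) dy
= ∫_0^6 \frac{x^{2} y}{1296} dy
= \frac{x^{2}}{72} for 0 < x < 6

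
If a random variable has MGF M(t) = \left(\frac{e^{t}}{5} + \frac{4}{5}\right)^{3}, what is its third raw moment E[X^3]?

To find E[X^3], compute M^(3)(0):
M^(1)(t) = \frac{3 \left(\frac{e^{t}}{5} + \frac{4}{5}\right)^{2} e^{t}}{5}
M^(2)(t) = \frac{3 \left(\frac{e^{t}}{5} + \frac{4}{5}\right)^{2} e^{t}}{5} + \frac{6 \left(\frac{e^{t}}{5} + \frac{4}{5}\right) e^{2 t}}{25}
M^(3)(t) = \frac{3 \left(\frac{e^{t}}{5} + \frac{4}{5}\right)^{2} e^{t}}{5} + \frac{18 \left(\frac{e^{t}}{5} + \frac{4}{5}\right) e^{2 t}}{25} + \frac{6 e^{3 t}}{125}
M^(3)(0) = \frac{171}{125}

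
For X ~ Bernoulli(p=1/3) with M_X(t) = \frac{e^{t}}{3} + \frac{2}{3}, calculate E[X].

To find E[X], compute M^(1)(0):
M^(1)(t) = \frac{e^{t}}{3}
M^(1)(0) = \frac{1}{3}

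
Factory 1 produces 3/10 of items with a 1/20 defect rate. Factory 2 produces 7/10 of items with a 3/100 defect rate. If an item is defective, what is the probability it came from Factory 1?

Using Bayes' theorem:
P(F1) = 3/10, P(D|F1) = 1/20
P(F2) = 7/10, P(D|F2) = 3/100
P(D) = P(D|F1)P(F1) + P(D|F2)P(F2)
     = \frac{9}{250}
P(F1|D) = P(D|F1)P(F1) / P(D)
= \frac{5}{12}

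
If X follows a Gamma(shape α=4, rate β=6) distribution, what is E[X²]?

Using the identity E[X²] = Var(X) + (E[X])²:
E[X] = \frac{2}{3}
Var(X) = \frac{1}{9}
E[X²] = \frac{1}{9} + (\frac{2}{3})²
= \frac{5}{9}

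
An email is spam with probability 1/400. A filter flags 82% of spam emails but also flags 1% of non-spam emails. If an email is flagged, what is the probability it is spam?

Let D = the rare event, + = positive/flagged.
P(D) = 1/400
P(+|D) = 82/100 = 41/50
P(+|D') = 1/100
P(+) = P(+|D)P(D) + P(+|D')P(D')
     = \frac{41}{50} × \frac{1}{400} + \frac{1}{100} × \frac{399}{400}
     = \frac{481}{40000}
P(D|+) = P(+|D)P(D)/P(+) = \frac{82}{481}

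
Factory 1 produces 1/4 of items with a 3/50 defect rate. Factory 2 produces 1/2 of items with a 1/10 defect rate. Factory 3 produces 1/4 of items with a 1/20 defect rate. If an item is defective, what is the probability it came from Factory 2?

Using Bayes' theorem:
P(F1) = 1/4, P(D|F1) = 3/50
P(F2) = 1/2, P(D|F2) = 1/10
P(F3) = 1/4, P(D|F3) = 1/20
P(D) = P(D|F1)P(F1) + P(D|F2)P(F2) + P(D|F3)P(F3)
     = \frac{31}{400}
P(F2|D) = P(D|F2)P(F2) / P(D)
= \frac{20}{31}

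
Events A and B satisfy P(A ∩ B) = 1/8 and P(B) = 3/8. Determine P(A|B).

P(A|B) = P(A ∩ B) / P(B)
= (1/8) / (3/8)
= 1/3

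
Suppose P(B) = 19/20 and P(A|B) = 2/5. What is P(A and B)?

By definition, P(A|B) = P(A ∩ B) / P(B)
So P(A ∩ B) = P(A|B) × P(B)
= 2/5 × 19/20
= 19/50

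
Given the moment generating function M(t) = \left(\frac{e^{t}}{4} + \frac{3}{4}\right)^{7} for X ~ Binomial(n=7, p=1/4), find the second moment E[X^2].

To find E[X^2], compute M^(2)(0):
M^(1)(t) = \frac{7 \left(\frac{e^{t}}{4} + \frac{3}{4}\right)^{6} e^{t}}{4}
M^(2)(t) = \frac{7 \left(\frac{e^{t}}{4} + \frac{3}{4}\right)^{6} e^{t}}{4} + \frac{21 \left(\frac{e^{t}}{4} + \frac{3}{4}\right)^{5} e^{2 t}}{8}
M^(2)(0) = \frac{35}{8}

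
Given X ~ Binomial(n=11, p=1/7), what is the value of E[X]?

For X ~ Binomial(n=11, p=1/7), the expected value is:
E[X] = \frac{11}{7}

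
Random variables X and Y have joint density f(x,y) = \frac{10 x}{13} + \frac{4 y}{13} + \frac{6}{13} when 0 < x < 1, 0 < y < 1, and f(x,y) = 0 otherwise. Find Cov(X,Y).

E[XY] = ∫∫ xy × f(x,y) dx dy = \frac{23}{78}
E[X] = \frac{22}{39}
E[Y] = \frac{41}{78}
Cov(X,Y) = E[XY] - E[X]E[Y] = - \frac{5}{3042}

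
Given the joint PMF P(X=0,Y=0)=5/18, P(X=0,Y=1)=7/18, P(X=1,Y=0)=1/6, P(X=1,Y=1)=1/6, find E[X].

First find marginal of X:
P(X=0) = 2/3
P(X=1) = 1/3
E[X] = 0 × 2/3 + 1 × 1/3 = 1/3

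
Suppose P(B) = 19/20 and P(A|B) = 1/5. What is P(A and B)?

By definition, P(A|B) = P(A ∩ B) / P(B)
So P(A ∩ B) = P(A|B) × P(B)
= 1/5 × 19/20
= 19/100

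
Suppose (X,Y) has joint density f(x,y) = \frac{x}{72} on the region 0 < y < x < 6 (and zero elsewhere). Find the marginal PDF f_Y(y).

f_Y(y) = ∫_y^6 \frac{x}{72} dx = \frac{1}{4} - \frac{y^{2}}{144}
for 0 < y < 6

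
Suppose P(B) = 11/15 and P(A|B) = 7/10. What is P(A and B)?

By definition, P(A|B) = P(A ∩ B) / P(B)
So P(A ∩ B) = P(A|B) × P(B)
= 7/10 × 11/15
= 77/150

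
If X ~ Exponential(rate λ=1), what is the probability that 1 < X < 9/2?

P(1 < X < 9/2) = ∫_{1}^{9/2} f(x) dx
where f(x) = e^{- x}
= - \frac{1}{e^{\frac{9}{2}}} + e^{-1}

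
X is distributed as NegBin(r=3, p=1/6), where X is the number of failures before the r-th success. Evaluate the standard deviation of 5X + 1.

For X ~ NegBin(r=3, p=1/6), where X is the number of failures before the r-th success:
Var(X) = 90
SD(X) = √(Var(X)) = √(90) = 3 \sqrt{10}
SD(5X + 1) = |5| × SD(X) = 5 × 3 \sqrt{10} = 15 \sqrt{10}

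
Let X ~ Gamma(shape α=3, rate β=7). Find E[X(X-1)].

E[X(X-1)] = E[X² - X] = E[X²] - E[X]
E[X] = \frac{3}{7}
E[X²] = Var(X) + (E[X])² = \frac{3}{49} + (\frac{3}{7})² = \frac{12}{49}
E[X(X-1)] = \frac{12}{49} - \frac{3}{7} = - \frac{9}{49}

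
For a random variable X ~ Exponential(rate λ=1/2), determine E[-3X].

For X ~ Exponential(rate λ=1/2):
E[X] = 2
E[-3X] = -3 × E[X] + 0 = -6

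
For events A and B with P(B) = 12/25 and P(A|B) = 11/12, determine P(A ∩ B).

By definition, P(A|B) = P(A ∩ B) / P(B)
So P(A ∩ B) = P(A|B) × P(B)
= 11/12 × 12/25
= 11/25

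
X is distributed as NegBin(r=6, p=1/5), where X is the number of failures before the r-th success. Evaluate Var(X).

For X ~ NegBin(r=6, p=1/5), where X is the number of failures before the r-th success:
Var(X) = 120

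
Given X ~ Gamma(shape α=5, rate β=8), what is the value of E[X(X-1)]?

E[X(X-1)] = E[X² - X] = E[X²] - E[X]
E[X] = \frac{5}{8}
E[X²] = Var(X) + (E[X])² = \frac{5}{64} + (\frac{5}{8})² = \frac{15}{32}
E[X(X-1)] = \frac{15}{32} - \frac{5}{8} = - \frac{5}{32}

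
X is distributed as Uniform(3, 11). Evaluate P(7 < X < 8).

P(7 < X < 8) = ∫_{7}^{8} f(x) dx
where f(x) = \frac{1}{8}
= \frac{1}{8}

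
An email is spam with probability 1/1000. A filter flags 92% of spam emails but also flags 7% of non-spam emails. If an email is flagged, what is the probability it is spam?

Let D = the rare event, + = positive/flagged.
P(D) = 1/1000
P(+|D) = 92/100 = 23/25
P(+|D') = 7/100
P(+) = P(+|D)P(D) + P(+|D')P(D')
     = \frac{23}{25} × \frac{1}{1000} + \frac{7}{100} × \frac{999}{1000}
     = \frac{1417}{20000}
P(D|+) = P(+|D)P(D)/P(+) = \frac{92}{7085}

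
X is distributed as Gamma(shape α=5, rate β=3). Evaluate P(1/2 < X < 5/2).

P(1/2 < X < 5/2) = ∫_{1/2}^{5/2} f(x) dx
where f(x) = \frac{81 x^{4} e^{- 3 x}}{8}
= \frac{-30563 + 563 e^{6}}{128 e^{\frac{15}{2}}}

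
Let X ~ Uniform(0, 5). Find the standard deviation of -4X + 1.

For X ~ Uniform(0, 5):
Var(X) = \frac{25}{12}
SD(X) = √(Var(X)) = √(\frac{25}{12}) = \frac{5 \sqrt{3}}{6}
SD(-4X + 1) = |-4| × SD(X) = 4 × \frac{5 \sqrt{3}}{6} = \frac{10 \sqrt{3}}{3}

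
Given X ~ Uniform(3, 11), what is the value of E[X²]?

Using the identity E[X²] = Var(X) + (E[X])²:
E[X] = 7
Var(X) = \frac{16}{3}
E[X²] = \frac{16}{3} + (7)²
= \frac{163}{3}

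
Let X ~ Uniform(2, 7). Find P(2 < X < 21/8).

P(2 < X < 21/8) = ∫_{2}^{21/8} f(x) dx
where f(x) = \frac{1}{5}
= \frac{1}{8}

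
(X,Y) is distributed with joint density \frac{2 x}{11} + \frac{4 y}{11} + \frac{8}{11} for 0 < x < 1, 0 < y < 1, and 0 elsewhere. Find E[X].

E[X] = ∫_0^1 ∫_0^1 x × f(x,y) dy dx
= ∫_0^1 ∫_0^1 x × (\frac{2 x}{11} + \frac{4 y}{11} + \frac{8}{11}) dy dx
= \frac{17}{33}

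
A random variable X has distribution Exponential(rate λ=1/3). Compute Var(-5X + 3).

For X ~ Exponential(rate λ=1/3):
Var(X) = 9
Var(-5X + 3) = (-5)² × Var(X) = 25 × 9 = 225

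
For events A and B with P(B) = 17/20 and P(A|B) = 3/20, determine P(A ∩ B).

By definition, P(A|B) = P(A ∩ B) / P(B)
So P(A ∩ B) = P(A|B) × P(B)
= 3/20 × 17/20
= 51/400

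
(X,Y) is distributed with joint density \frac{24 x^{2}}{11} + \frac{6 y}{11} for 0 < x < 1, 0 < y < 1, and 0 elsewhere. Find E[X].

E[X] = ∫_0^1 ∫_0^1 x × f(x,y) dy dx
= ∫_0^1 ∫_0^1 x × (\frac{24 x^{2}}{11} + \frac{6 y}{11}) dy dx
= \frac{15}{22}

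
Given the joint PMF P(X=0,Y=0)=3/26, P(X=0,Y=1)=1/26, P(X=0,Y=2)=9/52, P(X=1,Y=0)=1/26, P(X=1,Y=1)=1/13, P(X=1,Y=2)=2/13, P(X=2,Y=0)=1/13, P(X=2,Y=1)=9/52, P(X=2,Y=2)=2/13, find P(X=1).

P(X=1) = P(X=1,Y=0) + P(X=1,Y=1) + P(X=1,Y=2)
= 1/26 + 1/13 + 2/13
= 7/26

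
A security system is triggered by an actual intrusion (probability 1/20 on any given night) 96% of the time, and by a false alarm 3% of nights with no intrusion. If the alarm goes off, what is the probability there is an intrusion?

Let D = the rare event, + = positive/flagged.
P(D) = 1/20
P(+|D) = 96/100 = 24/25
P(+|D') = 3/100
P(+) = P(+|D)P(D) + P(+|D')P(D')
     = \frac{24}{25} × \frac{1}{20} + \frac{3}{100} × \frac{19}{20}
     = \frac{153}{2000}
P(D|+) = P(+|D)P(D)/P(+) = \frac{32}{51}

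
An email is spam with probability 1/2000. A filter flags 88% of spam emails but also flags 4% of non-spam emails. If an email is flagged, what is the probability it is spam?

Let D = the rare event, + = positive/flagged.
P(D) = 1/2000
P(+|D) = 88/100 = 22/25
P(+|D') = 4/100 = 1/25
P(+) = P(+|D)P(D) + P(+|D')P(D')
     = \frac{22}{25} × \frac{1}{2000} + \frac{1}{25} × \frac{1999}{2000}
     = \frac{2021}{50000}
P(D|+) = P(+|D)P(D)/P(+) = \frac{22}{2021}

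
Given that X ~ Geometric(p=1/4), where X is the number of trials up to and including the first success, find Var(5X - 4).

For X ~ Geometric(p=1/4), where X is the number of trials up to and including the first success:
Var(X) = 12
Var(5X - 4) = (5)² × Var(X) = 25 × 12 = 300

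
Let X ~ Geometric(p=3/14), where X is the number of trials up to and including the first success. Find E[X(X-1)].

E[X(X-1)] = E[X² - X] = E[X²] - E[X]
E[X] = \frac{14}{3}
E[X²] = Var(X) + (E[X])² = \frac{154}{9} + (\frac{14}{3})² = \frac{350}{9}
E[X(X-1)] = \frac{350}{9} - \frac{14}{3} = \frac{308}{9}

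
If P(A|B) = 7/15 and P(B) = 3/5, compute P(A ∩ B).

By definition, P(A|B) = P(A ∩ B) / P(B)
So P(A ∩ B) = P(A|B) × P(B)
= 7/15 × 3/5
= 7/25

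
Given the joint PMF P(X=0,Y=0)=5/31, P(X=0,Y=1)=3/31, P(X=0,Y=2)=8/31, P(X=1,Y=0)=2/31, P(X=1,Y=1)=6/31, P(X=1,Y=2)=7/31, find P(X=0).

P(X=0) = P(X=0,Y=0) + P(X=0,Y=1) + P(X=0,Y=2)
= 5/31 + 3/31 + 8/31
= 16/31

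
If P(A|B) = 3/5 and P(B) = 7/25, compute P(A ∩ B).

By definition, P(A|B) = P(A ∩ B) / P(B)
So P(A ∩ B) = P(A|B) × P(B)
= 3/5 × 7/25
= 21/125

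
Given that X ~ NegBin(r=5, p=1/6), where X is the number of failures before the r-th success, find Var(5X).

For X ~ NegBin(r=5, p=1/6), where X is the number of failures before the r-th success:
Var(X) = 150
Var(5X) = (5)² × Var(X) = 25 × 150 = 3750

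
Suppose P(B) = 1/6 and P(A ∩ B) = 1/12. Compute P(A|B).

P(A|B) = P(A ∩ B) / P(B)
= (1/12) / (1/6)
= 1/2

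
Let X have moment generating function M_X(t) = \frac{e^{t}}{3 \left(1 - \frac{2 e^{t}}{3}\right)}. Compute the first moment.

To find E[X], compute M^(1)(0):
M^(1)(t) = \frac{e^{t}}{3 \left(1 - \frac{2 e^{t}}{3}\right)} + \frac{2 e^{2 t}}{9 \left(1 - \frac{2 e^{t}}{3}\right)^{2}}
M^(1)(0) = 3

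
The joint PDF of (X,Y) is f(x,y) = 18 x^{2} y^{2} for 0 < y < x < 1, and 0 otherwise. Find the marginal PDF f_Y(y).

f_Y(y) = ∫_y^1 18 x^{2} y^{2} dx = 6 y^{2} \left(1 - y^{3}\right)
for 0 < y < 1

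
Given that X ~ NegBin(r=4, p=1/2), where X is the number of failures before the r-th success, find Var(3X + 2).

For X ~ NegBin(r=4, p=1/2), where X is the number of failures before the r-th success:
Var(X) = 8
Var(3X + 2) = (3)² × Var(X) = 9 × 8 = 72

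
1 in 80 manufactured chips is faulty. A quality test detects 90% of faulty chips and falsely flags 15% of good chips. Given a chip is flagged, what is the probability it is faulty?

Let D = the rare event, + = positive/flagged.
P(D) = 1/80
P(+|D) = 90/100 = 9/10
P(+|D') = 15/100 = 3/20
P(+) = P(+|D)P(D) + P(+|D')P(D')
     = \frac{9}{10} × \frac{1}{80} + \frac{3}{20} × \frac{79}{80}
     = \frac{51}{320}
P(D|+) = P(+|D)P(D)/P(+) = \frac{6}{85}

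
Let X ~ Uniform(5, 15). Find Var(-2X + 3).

For X ~ Uniform(5, 15):
Var(X) = \frac{25}{3}
Var(-2X + 3) = (-2)² × Var(X) = 4 × \frac{25}{3} = \frac{100}{3}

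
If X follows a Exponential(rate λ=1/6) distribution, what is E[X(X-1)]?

E[X(X-1)] = E[X² - X] = E[X²] - E[X]
E[X] = 6
E[X²] = Var(X) + (E[X])² = 36 + (6)² = 72
E[X(X-1)] = 72 - 6 = 66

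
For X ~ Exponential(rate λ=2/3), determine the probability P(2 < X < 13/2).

P(2 < X < 13/2) = ∫_{2}^{13/2} f(x) dx
where f(x) = \frac{2 e^{- \frac{2 x}{3}}}{3}
= - \frac{1 - e^{3}}{e^{\frac{13}{3}}}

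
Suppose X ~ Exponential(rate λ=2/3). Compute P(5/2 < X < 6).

P(5/2 < X < 6) = ∫_{5/2}^{6} f(x) dx
where f(x) = \frac{2 e^{- \frac{2 x}{3}}}{3}
= - \frac{1}{e^{4}} + e^{- \frac{5}{3}}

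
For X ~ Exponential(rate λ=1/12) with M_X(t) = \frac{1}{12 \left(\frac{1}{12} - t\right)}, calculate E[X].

To find E[X], compute M^(1)(0):
M^(1)(t) = \frac{1}{12 \left(\frac{1}{12} - t\right)^{2}}
M^(1)(0) = 12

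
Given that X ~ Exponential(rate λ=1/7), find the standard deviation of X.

For X ~ Exponential(rate λ=1/7):
Var(X) = 49
SD(X) = √(Var(X)) = √(49) = 7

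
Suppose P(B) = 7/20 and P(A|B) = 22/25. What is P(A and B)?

By definition, P(A|B) = P(A ∩ B) / P(B)
So P(A ∩ B) = P(A|B) × P(B)
= 22/25 × 7/20
= 77/250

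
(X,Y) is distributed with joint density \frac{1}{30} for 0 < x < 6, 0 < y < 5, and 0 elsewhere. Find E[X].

f_X(x) = ∫_0^5 \frac{1}{30} dy = \frac{1}{6}
E[X] = ∫_0^6 x × (\frac{1}{6}) dx = 3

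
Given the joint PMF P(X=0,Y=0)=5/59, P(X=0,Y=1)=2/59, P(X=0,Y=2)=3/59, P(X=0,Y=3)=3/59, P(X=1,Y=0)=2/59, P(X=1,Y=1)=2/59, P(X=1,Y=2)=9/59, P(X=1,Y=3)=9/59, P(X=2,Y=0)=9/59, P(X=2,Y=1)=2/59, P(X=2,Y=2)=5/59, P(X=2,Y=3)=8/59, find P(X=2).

P(X=2) = P(X=2,Y=0) + P(X=2,Y=1) + P(X=2,Y=2) + P(X=2,Y=3)
= 9/59 + 2/59 + 5/59 + 8/59
= 24/59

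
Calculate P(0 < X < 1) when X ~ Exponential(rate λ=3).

P(0 < X < 1) = ∫_{0}^{1} f(x) dx
where f(x) = 3 e^{- 3 x}
= 1 - e^{-3}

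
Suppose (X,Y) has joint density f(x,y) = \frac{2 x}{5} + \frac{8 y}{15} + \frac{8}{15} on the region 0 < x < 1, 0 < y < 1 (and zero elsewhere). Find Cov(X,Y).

E[XY] = ∫∫ xy × f(x,y) dx dy = \frac{13}{45}
E[X] = \frac{8}{15}
E[Y] = \frac{49}{90}
Cov(X,Y) = E[XY] - E[X]E[Y] = - \frac{1}{675}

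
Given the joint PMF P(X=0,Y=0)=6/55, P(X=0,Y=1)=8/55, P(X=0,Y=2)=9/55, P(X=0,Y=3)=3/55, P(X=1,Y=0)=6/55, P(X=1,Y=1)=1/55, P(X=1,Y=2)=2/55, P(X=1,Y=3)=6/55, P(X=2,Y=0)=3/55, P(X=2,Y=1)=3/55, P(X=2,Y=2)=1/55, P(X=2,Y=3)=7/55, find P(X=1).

P(X=1) = P(X=1,Y=0) + P(X=1,Y=1) + P(X=1,Y=2) + P(X=1,Y=3)
= 6/55 + 1/55 + 2/55 + 6/55
= 3/11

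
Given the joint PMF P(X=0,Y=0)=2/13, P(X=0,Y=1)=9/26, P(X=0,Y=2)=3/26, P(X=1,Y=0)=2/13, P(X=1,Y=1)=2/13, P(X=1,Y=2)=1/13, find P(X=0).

P(X=0) = P(X=0,Y=0) + P(X=0,Y=1) + P(X=0,Y=2)
= 2/13 + 9/26 + 3/26
= 8/13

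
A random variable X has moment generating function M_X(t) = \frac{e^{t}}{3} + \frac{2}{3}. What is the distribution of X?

The MGF M(t) = \frac{e^{t}}{3} + \frac{2}{3} is the standard form for the Bernoulli distribution.
Comparing with the known MGF formula identifies: Bernoulli(p=1/3)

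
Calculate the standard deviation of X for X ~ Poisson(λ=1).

For X ~ Poisson(λ=1):
Var(X) = 1
SD(X) = √(Var(X)) = √(1) = 1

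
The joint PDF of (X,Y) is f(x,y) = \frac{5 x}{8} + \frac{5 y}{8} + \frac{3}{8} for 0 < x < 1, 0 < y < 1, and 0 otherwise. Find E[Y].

E[Y] = ∫_0^1 ∫_0^1 y × f(x,y) dx dy
= \frac{53}{96}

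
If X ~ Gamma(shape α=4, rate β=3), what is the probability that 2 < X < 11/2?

P(2 < X < 11/2) = ∫_{2}^{11/2} f(x) dx
where f(x) = \frac{27 x^{3} e^{- 3 x}}{2}
= - \frac{14437}{16 e^{\frac{33}{2}}} + \frac{61}{e^{6}}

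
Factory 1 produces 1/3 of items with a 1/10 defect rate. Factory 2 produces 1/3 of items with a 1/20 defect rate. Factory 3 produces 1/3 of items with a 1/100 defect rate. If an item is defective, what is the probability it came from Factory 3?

Using Bayes' theorem:
P(F1) = 1/3, P(D|F1) = 1/10
P(F2) = 1/3, P(D|F2) = 1/20
P(F3) = 1/3, P(D|F3) = 1/100
P(D) = P(D|F1)P(F1) + P(D|F2)P(F2) + P(D|F3)P(F3)
     = \frac{4}{75}
P(F3|D) = P(D|F3)P(F3) / P(D)
= \frac{1}{16}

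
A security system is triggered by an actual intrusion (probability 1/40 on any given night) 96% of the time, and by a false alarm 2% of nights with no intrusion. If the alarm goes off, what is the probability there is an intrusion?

Let D = the rare event, + = positive/flagged.
P(D) = 1/40
P(+|D) = 96/100 = 24/25
P(+|D') = 2/100 = 1/50
P(+) = P(+|D)P(D) + P(+|D')P(D')
     = \frac{24}{25} × \frac{1}{40} + \frac{1}{50} × \frac{39}{40}
     = \frac{87}{2000}
P(D|+) = P(+|D)P(D)/P(+) = \frac{16}{29}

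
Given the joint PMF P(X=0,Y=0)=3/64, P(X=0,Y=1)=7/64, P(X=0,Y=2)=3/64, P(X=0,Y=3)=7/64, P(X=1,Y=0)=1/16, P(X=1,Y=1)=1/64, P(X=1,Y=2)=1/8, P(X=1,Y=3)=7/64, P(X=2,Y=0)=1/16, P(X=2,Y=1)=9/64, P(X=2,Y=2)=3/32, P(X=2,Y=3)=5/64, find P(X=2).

P(X=2) = P(X=2,Y=0) + P(X=2,Y=1) + P(X=2,Y=2) + P(X=2,Y=3)
= 1/16 + 9/64 + 3/32 + 5/64
= 3/8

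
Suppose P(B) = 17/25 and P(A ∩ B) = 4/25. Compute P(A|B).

P(A|B) = P(A ∩ B) / P(B)
= (4/25) / (17/25)
= 4/17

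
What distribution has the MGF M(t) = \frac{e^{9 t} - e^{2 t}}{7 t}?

The MGF M(t) = \frac{e^{9 t} - e^{2 t}}{7 t} is the standard form for the Uniform distribution.
Comparing with the known MGF formula identifies: Uniform(2, 9)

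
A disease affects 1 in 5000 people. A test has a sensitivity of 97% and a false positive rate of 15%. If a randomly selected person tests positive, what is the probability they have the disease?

Let D = the rare event, + = positive/flagged.
P(D) = 1/5000
P(+|D) = 97/100
P(+|D') = 15/100 = 3/20
P(+) = P(+|D)P(D) + P(+|D')P(D')
     = \frac{97}{100} × \frac{1}{5000} + \frac{3}{20} × \frac{4999}{5000}
     = \frac{37541}{250000}
P(D|+) = P(+|D)P(D)/P(+) = \frac{97}{75082}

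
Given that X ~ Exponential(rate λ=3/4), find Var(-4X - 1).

For X ~ Exponential(rate λ=3/4):
Var(X) = \frac{16}{9}
Var(-4X - 1) = (-4)² × Var(X) = 16 × \frac{16}{9} = \frac{256}{9}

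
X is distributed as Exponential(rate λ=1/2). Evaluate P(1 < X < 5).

P(1 < X < 5) = ∫_{1}^{5} f(x) dx
where f(x) = \frac{e^{- \frac{x}{2}}}{2}
= - \frac{1 - e^{2}}{e^{\frac{5}{2}}}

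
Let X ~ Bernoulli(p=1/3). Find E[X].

For X ~ Bernoulli(p=1/3), the expected value is:
E[X] = \frac{1}{3}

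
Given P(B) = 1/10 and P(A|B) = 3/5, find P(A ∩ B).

By definition, P(A|B) = P(A ∩ B) / P(B)
So P(A ∩ B) = P(A|B) × P(B)
= 3/5 × 1/10
= 3/50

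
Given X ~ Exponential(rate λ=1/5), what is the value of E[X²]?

Using the identity E[X²] = Var(X) + (E[X])²:
E[X] = 5
Var(X) = 25
E[X²] = 25 + (5)²
= 50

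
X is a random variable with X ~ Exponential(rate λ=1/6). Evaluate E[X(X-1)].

E[X(X-1)] = E[X² - X] = E[X²] - E[X]
E[X] = 6
E[X²] = Var(X) + (E[X])² = 36 + (6)² = 72
E[X(X-1)] = 72 - 6 = 66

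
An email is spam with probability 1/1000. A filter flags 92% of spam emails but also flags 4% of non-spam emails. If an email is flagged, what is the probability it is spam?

Let D = the rare event, + = positive/flagged.
P(D) = 1/1000
P(+|D) = 92/100 = 23/25
P(+|D') = 4/100 = 1/25
P(+) = P(+|D)P(D) + P(+|D')P(D')
     = \frac{23}{25} × \frac{1}{1000} + \frac{1}{25} × \frac{999}{1000}
     = \frac{511}{12500}
P(D|+) = P(+|D)P(D)/P(+) = \frac{23}{1022}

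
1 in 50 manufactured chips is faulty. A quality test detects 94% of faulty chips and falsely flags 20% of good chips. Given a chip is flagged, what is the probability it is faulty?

Let D = the rare event, + = positive/flagged.
P(D) = 1/50
P(+|D) = 94/100 = 47/50
P(+|D') = 20/100 = 1/5
P(+) = P(+|D)P(D) + P(+|D')P(D')
     = \frac{47}{50} × \frac{1}{50} + \frac{1}{5} × \frac{49}{50}
     = \frac{537}{2500}
P(D|+) = P(+|D)P(D)/P(+) = \frac{47}{537}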